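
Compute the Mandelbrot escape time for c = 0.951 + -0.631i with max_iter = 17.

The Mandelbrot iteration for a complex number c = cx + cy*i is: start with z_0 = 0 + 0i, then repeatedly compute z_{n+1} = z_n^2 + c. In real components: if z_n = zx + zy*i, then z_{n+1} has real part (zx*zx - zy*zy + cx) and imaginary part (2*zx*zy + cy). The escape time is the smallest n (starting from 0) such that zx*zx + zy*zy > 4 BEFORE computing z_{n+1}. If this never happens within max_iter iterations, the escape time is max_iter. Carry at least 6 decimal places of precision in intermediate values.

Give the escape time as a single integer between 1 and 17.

z_0 = 0 + 0i, c = 0.9510 + -0.6310i
Iter 1: z = 0.9510 + -0.6310i, |z|^2 = 1.3026
Iter 2: z = 1.4572 + -1.8312i, |z|^2 = 5.4767
Escaped at iteration 2

Answer: 2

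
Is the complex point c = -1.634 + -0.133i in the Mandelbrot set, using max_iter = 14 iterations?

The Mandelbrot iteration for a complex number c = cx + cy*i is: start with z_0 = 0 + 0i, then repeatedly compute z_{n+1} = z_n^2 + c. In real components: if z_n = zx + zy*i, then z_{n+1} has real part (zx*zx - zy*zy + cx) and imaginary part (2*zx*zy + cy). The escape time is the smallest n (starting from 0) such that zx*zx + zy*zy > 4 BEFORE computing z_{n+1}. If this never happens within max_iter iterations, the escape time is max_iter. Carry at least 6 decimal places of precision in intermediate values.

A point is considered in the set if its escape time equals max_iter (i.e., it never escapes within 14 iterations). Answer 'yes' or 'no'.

Answer: no

Derivation:
z_0 = 0 + 0i, c = -1.6340 + -0.1330i
Iter 1: z = -1.6340 + -0.1330i, |z|^2 = 2.6876
Iter 2: z = 1.0183 + 0.3016i, |z|^2 = 1.1279
Iter 3: z = -0.6881 + 0.4813i, |z|^2 = 0.7052
Iter 4: z = -1.3921 + -0.7954i, |z|^2 = 2.5707
Iter 5: z = -0.3286 + 2.0816i, |z|^2 = 4.4411
Escaped at iteration 5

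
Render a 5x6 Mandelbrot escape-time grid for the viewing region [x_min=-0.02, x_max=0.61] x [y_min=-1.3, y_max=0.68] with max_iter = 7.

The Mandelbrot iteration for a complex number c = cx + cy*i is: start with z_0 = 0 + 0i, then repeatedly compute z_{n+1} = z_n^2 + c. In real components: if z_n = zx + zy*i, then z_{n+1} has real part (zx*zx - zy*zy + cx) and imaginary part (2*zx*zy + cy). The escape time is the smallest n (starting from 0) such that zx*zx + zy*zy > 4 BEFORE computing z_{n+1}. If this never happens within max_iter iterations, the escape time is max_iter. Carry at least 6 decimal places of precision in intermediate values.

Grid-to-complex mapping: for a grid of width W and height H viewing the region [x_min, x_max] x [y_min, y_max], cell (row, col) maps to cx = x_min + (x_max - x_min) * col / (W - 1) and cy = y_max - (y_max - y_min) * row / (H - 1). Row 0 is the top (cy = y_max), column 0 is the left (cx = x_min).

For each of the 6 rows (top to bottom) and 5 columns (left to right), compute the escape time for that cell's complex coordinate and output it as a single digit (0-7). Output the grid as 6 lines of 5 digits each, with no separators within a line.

Answer: 77743
77774
77764
77763
75432
22222

Derivation:
(row=0, col=0): c = -0.0200 + 0.6800i → escape time 7
(row=0, col=1): c = 0.1375 + 0.6800i → escape time 7
(row=0, col=2): c = 0.2950 + 0.6800i → escape time 7
(row=0, col=3): c = 0.4525 + 0.6800i → escape time 4
(row=0, col=4): c = 0.6100 + 0.6800i → escape time 3
(row=1, col=0): c = -0.0200 + 0.2840i → escape time 7
(row=1, col=1): c = 0.1375 + 0.2840i → escape time 7
(row=1, col=2): c = 0.2950 + 0.2840i → escape time 7
(row=1, col=3): c = 0.4525 + 0.2840i → escape time 7
(row=1, col=4): c = 0.6100 + 0.2840i → escape time 4
(row=2, col=0): c = -0.0200 + -0.1120i → escape time 7
(row=2, col=1): c = 0.1375 + -0.1120i → escape time 7
(row=2, col=2): c = 0.2950 + -0.1120i → escape time 7
(row=2, col=3): c = 0.4525 + -0.1120i → escape time 6
(row=2, col=4): c = 0.6100 + -0.1120i → escape time 4
(row=3, col=0): c = -0.0200 + -0.5080i → escape time 7
(row=3, col=1): c = 0.1375 + -0.5080i → escape time 7
(row=3, col=2): c = 0.2950 + -0.5080i → escape time 7
(row=3, col=3): c = 0.4525 + -0.5080i → escape time 6
(row=3, col=4): c = 0.6100 + -0.5080i → escape time 3
(row=4, col=0): c = -0.0200 + -0.9040i → escape time 7
(row=4, col=1): c = 0.1375 + -0.9040i → escape time 5
(row=4, col=2): c = 0.2950 + -0.9040i → escape time 4
(row=4, col=3): c = 0.4525 + -0.9040i → escape time 3
(row=4, col=4): c = 0.6100 + -0.9040i → escape time 2
(row=5, col=0): c = -0.0200 + -1.3000i → escape time 2
(row=5, col=1): c = 0.1375 + -1.3000i → escape time 2
(row=5, col=2): c = 0.2950 + -1.3000i → escape time 2
(row=5, col=3): c = 0.4525 + -1.3000i → escape time 2
(row=5, col=4): c = 0.6100 + -1.3000i → escape time 2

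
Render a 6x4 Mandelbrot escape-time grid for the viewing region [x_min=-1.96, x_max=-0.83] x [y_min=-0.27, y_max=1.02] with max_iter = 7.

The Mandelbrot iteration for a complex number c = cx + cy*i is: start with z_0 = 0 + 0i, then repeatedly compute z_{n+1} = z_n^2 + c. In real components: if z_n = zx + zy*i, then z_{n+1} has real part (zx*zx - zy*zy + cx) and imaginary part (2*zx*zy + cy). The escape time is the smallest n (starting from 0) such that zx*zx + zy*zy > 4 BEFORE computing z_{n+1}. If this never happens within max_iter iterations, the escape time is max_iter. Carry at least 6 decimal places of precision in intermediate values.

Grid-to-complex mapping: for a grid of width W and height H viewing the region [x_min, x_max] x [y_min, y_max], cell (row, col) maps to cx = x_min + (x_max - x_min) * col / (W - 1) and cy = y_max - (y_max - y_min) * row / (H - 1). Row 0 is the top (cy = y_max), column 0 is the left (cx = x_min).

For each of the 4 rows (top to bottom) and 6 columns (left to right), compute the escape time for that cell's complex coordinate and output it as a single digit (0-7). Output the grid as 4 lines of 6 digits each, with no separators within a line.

Answer: 112333
133345
345777
345777

Derivation:
(row=0, col=0): c = -1.9600 + 1.0200i → escape time 1
(row=0, col=1): c = -1.7340 + 1.0200i → escape time 1
(row=0, col=2): c = -1.5080 + 1.0200i → escape time 2
(row=0, col=3): c = -1.2820 + 1.0200i → escape time 3
(row=0, col=4): c = -1.0560 + 1.0200i → escape time 3
(row=0, col=5): c = -0.8300 + 1.0200i → escape time 3
(row=1, col=0): c = -1.9600 + 0.5900i → escape time 1
(row=1, col=1): c = -1.7340 + 0.5900i → escape time 3
(row=1, col=2): c = -1.5080 + 0.5900i → escape time 3
(row=1, col=3): c = -1.2820 + 0.5900i → escape time 3
(row=1, col=4): c = -1.0560 + 0.5900i → escape time 4
(row=1, col=5): c = -0.8300 + 0.5900i → escape time 5
(row=2, col=0): c = -1.9600 + 0.1600i → escape time 3
(row=2, col=1): c = -1.7340 + 0.1600i → escape time 4
(row=2, col=2): c = -1.5080 + 0.1600i → escape time 5
(row=2, col=3): c = -1.2820 + 0.1600i → escape time 7
(row=2, col=4): c = -1.0560 + 0.1600i → escape time 7
(row=2, col=5): c = -0.8300 + 0.1600i → escape time 7
(row=3, col=0): c = -1.9600 + -0.2700i → escape time 3
(row=3, col=1): c = -1.7340 + -0.2700i → escape time 4
(row=3, col=2): c = -1.5080 + -0.2700i → escape time 5
(row=3, col=3): c = -1.2820 + -0.2700i → escape time 7
(row=3, col=4): c = -1.0560 + -0.2700i → escape time 7
(row=3, col=5): c = -0.8300 + -0.2700i → escape time 7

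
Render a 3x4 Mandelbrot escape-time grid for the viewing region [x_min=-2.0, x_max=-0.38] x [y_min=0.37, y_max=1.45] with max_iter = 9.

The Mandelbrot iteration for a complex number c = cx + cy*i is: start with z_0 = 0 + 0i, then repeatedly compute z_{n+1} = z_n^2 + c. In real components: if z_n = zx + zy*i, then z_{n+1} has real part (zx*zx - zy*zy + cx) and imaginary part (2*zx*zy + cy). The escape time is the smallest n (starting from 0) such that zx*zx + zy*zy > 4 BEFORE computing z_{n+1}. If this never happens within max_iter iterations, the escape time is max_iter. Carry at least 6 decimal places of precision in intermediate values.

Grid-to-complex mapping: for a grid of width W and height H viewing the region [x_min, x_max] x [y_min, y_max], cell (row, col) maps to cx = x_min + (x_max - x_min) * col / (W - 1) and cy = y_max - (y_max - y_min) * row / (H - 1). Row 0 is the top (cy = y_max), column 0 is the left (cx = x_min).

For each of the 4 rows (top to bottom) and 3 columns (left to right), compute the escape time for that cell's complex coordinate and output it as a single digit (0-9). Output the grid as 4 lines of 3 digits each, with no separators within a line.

Answer: 122
134
137
189

Derivation:
(row=0, col=0): c = -2.0000 + 1.4500i → escape time 1
(row=0, col=1): c = -1.1900 + 1.4500i → escape time 2
(row=0, col=2): c = -0.3800 + 1.4500i → escape time 2
(row=1, col=0): c = -2.0000 + 1.0900i → escape time 1
(row=1, col=1): c = -1.1900 + 1.0900i → escape time 3
(row=1, col=2): c = -0.3800 + 1.0900i → escape time 4
(row=2, col=0): c = -2.0000 + 0.7300i → escape time 1
(row=2, col=1): c = -1.1900 + 0.7300i → escape time 3
(row=2, col=2): c = -0.3800 + 0.7300i → escape time 7
(row=3, col=0): c = -2.0000 + 0.3700i → escape time 1
(row=3, col=1): c = -1.1900 + 0.3700i → escape time 8
(row=3, col=2): c = -0.3800 + 0.3700i → escape time 9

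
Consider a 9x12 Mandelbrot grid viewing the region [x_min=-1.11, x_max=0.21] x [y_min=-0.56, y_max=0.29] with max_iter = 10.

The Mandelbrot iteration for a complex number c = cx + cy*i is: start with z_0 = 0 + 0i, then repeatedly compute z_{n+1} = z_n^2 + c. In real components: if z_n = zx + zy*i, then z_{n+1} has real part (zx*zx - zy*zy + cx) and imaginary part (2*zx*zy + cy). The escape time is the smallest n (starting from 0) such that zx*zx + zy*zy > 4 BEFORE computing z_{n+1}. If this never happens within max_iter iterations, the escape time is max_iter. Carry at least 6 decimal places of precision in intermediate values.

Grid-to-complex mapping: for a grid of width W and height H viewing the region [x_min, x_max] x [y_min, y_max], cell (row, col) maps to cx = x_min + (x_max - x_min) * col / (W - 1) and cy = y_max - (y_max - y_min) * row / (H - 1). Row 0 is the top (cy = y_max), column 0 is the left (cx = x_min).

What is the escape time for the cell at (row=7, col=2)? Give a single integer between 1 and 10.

z_0 = 0 + 0i, c = -0.7800 + -0.2509i
Iter 1: z = -0.7800 + -0.2509i, |z|^2 = 0.6714
Iter 2: z = -0.2346 + 0.1405i, |z|^2 = 0.0748
Iter 3: z = -0.7447 + -0.3168i, |z|^2 = 0.6550
Iter 4: z = -0.3258 + 0.2210i, |z|^2 = 0.1550
Iter 5: z = -0.7227 + -0.3949i, |z|^2 = 0.6783
Iter 6: z = -0.4136 + 0.3199i, |z|^2 = 0.2734
Iter 7: z = -0.7112 + -0.5155i, |z|^2 = 0.7716
Iter 8: z = -0.5399 + 0.4824i, |z|^2 = 0.5242
Iter 9: z = -0.7212 + -0.7718i, |z|^2 = 1.1158

Answer: 10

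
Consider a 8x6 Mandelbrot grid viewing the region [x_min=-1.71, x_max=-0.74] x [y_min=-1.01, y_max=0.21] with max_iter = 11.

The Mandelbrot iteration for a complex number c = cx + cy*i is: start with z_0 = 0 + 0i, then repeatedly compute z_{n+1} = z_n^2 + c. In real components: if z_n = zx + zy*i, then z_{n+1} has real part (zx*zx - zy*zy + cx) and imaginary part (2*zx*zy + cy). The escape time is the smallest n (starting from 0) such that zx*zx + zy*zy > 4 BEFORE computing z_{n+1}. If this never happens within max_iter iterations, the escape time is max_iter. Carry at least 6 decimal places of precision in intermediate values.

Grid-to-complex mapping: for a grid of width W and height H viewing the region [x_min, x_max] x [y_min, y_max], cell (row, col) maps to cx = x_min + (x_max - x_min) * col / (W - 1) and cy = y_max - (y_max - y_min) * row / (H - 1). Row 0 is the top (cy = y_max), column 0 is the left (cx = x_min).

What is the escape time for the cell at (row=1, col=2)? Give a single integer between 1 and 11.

z_0 = 0 + 0i, c = -1.4329 + -0.0340i
Iter 1: z = -1.4329 + -0.0340i, |z|^2 = 2.0542
Iter 2: z = 0.6191 + 0.0634i, |z|^2 = 0.3873
Iter 3: z = -1.0536 + 0.0445i, |z|^2 = 1.1121
Iter 4: z = -0.3247 + -0.1279i, |z|^2 = 0.1218
Iter 5: z = -1.3438 + 0.0490i, |z|^2 = 1.8082
Iter 6: z = 0.3705 + -0.1658i, |z|^2 = 0.1647
Iter 7: z = -1.3231 + -0.1568i, |z|^2 = 1.7751
Iter 8: z = 0.2931 + 0.3810i, |z|^2 = 0.2310
Iter 9: z = -1.4921 + 0.1893i, |z|^2 = 2.2623
Iter 10: z = 0.7577 + -0.5990i, |z|^2 = 0.9329

Answer: 11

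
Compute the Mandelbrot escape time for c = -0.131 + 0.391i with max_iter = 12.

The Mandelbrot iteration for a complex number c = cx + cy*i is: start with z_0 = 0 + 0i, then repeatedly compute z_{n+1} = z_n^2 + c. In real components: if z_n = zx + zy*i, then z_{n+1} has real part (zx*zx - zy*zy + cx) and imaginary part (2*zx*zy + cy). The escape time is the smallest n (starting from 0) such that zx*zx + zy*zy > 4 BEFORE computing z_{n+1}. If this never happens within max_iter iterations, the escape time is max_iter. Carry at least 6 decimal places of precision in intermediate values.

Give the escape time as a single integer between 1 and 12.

Answer: 12

Derivation:
z_0 = 0 + 0i, c = -0.1310 + 0.3910i
Iter 1: z = -0.1310 + 0.3910i, |z|^2 = 0.1700
Iter 2: z = -0.2667 + 0.2886i, |z|^2 = 0.1544
Iter 3: z = -0.1431 + 0.2371i, |z|^2 = 0.0767
Iter 4: z = -0.1667 + 0.3231i, |z|^2 = 0.1322
Iter 5: z = -0.2076 + 0.2833i, |z|^2 = 0.1233
Iter 6: z = -0.1681 + 0.2734i, |z|^2 = 0.1030
Iter 7: z = -0.1775 + 0.2991i, |z|^2 = 0.1209
Iter 8: z = -0.1890 + 0.2848i, |z|^2 = 0.1168
Iter 9: z = -0.1764 + 0.2834i, |z|^2 = 0.1114
Iter 10: z = -0.1802 + 0.2910i, |z|^2 = 0.1171
Iter 11: z = -0.1832 + 0.2861i, |z|^2 = 0.1155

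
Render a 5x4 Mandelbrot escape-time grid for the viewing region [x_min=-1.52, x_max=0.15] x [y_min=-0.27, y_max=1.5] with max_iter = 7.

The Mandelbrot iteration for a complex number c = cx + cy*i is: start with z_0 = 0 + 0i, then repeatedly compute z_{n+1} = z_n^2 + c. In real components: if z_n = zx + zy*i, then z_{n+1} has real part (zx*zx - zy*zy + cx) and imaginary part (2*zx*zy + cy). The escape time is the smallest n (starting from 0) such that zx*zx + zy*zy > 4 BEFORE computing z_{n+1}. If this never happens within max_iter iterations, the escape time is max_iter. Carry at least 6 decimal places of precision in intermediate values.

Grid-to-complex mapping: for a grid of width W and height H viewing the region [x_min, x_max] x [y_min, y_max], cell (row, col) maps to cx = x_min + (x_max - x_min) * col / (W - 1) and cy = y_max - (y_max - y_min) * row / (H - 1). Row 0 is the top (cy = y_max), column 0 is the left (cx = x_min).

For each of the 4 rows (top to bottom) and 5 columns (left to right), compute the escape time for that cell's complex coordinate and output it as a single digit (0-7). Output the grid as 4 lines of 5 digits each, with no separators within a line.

Answer: 12222
33474
47777
57777

Derivation:
(row=0, col=0): c = -1.5200 + 1.5000i → escape time 1
(row=0, col=1): c = -1.1025 + 1.5000i → escape time 2
(row=0, col=2): c = -0.6850 + 1.5000i → escape time 2
(row=0, col=3): c = -0.2675 + 1.5000i → escape time 2
(row=0, col=4): c = 0.1500 + 1.5000i → escape time 2
(row=1, col=0): c = -1.5200 + 0.9100i → escape time 3
(row=1, col=1): c = -1.1025 + 0.9100i → escape time 3
(row=1, col=2): c = -0.6850 + 0.9100i → escape time 4
(row=1, col=3): c = -0.2675 + 0.9100i → escape time 7
(row=1, col=4): c = 0.1500 + 0.9100i → escape time 4
(row=2, col=0): c = -1.5200 + 0.3200i → escape time 4
(row=2, col=1): c = -1.1025 + 0.3200i → escape time 7
(row=2, col=2): c = -0.6850 + 0.3200i → escape time 7
(row=2, col=3): c = -0.2675 + 0.3200i → escape time 7
(row=2, col=4): c = 0.1500 + 0.3200i → escape time 7
(row=3, col=0): c = -1.5200 + -0.2700i → escape time 5
(row=3, col=1): c = -1.1025 + -0.2700i → escape time 7
(row=3, col=2): c = -0.6850 + -0.2700i → escape time 7
(row=3, col=3): c = -0.2675 + -0.2700i → escape time 7
(row=3, col=4): c = 0.1500 + -0.2700i → escape time 7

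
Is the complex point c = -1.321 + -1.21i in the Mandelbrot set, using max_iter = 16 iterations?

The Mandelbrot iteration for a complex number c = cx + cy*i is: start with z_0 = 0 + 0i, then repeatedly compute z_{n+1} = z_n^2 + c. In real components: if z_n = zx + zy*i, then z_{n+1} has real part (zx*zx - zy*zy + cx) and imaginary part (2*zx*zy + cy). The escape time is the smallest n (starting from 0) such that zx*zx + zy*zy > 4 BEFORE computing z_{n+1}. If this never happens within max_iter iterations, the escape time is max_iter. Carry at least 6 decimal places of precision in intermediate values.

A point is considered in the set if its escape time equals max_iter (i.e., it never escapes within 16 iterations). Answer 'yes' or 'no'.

z_0 = 0 + 0i, c = -1.3210 + -1.2100i
Iter 1: z = -1.3210 + -1.2100i, |z|^2 = 3.2091
Iter 2: z = -1.0401 + 1.9868i, |z|^2 = 5.0292
Escaped at iteration 2

Answer: no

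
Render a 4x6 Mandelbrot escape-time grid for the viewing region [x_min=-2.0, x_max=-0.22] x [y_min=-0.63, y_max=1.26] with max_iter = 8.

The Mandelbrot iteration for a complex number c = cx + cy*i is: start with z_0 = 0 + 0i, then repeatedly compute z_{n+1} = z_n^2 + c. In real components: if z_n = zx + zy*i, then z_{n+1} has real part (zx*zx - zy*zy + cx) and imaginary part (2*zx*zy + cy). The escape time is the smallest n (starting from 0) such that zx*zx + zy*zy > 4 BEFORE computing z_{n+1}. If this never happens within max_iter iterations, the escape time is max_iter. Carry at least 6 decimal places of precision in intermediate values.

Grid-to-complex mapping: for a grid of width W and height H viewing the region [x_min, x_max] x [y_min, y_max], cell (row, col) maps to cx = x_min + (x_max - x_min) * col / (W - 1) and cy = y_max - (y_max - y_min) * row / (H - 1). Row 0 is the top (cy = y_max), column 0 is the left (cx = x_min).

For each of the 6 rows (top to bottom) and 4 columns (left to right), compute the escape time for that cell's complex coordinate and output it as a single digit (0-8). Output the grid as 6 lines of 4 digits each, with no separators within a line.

Answer: 1233
1348
1368
1888
1588
1358

Derivation:
(row=0, col=0): c = -2.0000 + 1.2600i → escape time 1
(row=0, col=1): c = -1.4067 + 1.2600i → escape time 2
(row=0, col=2): c = -0.8133 + 1.2600i → escape time 3
(row=0, col=3): c = -0.2200 + 1.2600i → escape time 3
(row=1, col=0): c = -2.0000 + 0.8820i → escape time 1
(row=1, col=1): c = -1.4067 + 0.8820i → escape time 3
(row=1, col=2): c = -0.8133 + 0.8820i → escape time 4
(row=1, col=3): c = -0.2200 + 0.8820i → escape time 8
(row=2, col=0): c = -2.0000 + 0.5040i → escape time 1
(row=2, col=1): c = -1.4067 + 0.5040i → escape time 3
(row=2, col=2): c = -0.8133 + 0.5040i → escape time 6
(row=2, col=3): c = -0.2200 + 0.5040i → escape time 8
(row=3, col=0): c = -2.0000 + 0.1260i → escape time 1
(row=3, col=1): c = -1.4067 + 0.1260i → escape time 8
(row=3, col=2): c = -0.8133 + 0.1260i → escape time 8
(row=3, col=3): c = -0.2200 + 0.1260i → escape time 8
(row=4, col=0): c = -2.0000 + -0.2520i → escape time 1
(row=4, col=1): c = -1.4067 + -0.2520i → escape time 5
(row=4, col=2): c = -0.8133 + -0.2520i → escape time 8
(row=4, col=3): c = -0.2200 + -0.2520i → escape time 8
(row=5, col=0): c = -2.0000 + -0.6300i → escape time 1
(row=5, col=1): c = -1.4067 + -0.6300i → escape time 3
(row=5, col=2): c = -0.8133 + -0.6300i → escape time 5
(row=5, col=3): c = -0.2200 + -0.6300i → escape time 8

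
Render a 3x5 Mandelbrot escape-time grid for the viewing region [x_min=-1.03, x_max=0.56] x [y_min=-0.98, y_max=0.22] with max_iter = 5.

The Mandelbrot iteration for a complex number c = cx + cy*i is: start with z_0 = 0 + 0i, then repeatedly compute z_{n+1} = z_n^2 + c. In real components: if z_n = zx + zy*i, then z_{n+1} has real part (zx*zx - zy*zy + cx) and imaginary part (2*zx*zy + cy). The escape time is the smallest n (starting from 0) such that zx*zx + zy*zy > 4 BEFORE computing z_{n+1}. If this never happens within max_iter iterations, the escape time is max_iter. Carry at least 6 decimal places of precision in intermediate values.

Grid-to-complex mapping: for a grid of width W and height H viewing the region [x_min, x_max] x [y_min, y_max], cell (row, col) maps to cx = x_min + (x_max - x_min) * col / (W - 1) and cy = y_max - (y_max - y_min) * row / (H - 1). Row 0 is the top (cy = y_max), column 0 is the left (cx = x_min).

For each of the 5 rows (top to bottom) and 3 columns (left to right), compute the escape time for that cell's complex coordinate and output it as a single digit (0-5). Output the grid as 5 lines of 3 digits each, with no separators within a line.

Answer: 554
554
554
453
352

Derivation:
(row=0, col=0): c = -1.0300 + 0.2200i → escape time 5
(row=0, col=1): c = -0.2350 + 0.2200i → escape time 5
(row=0, col=2): c = 0.5600 + 0.2200i → escape time 4
(row=1, col=0): c = -1.0300 + -0.0800i → escape time 5
(row=1, col=1): c = -0.2350 + -0.0800i → escape time 5
(row=1, col=2): c = 0.5600 + -0.0800i → escape time 4
(row=2, col=0): c = -1.0300 + -0.3800i → escape time 5
(row=2, col=1): c = -0.2350 + -0.3800i → escape time 5
(row=2, col=2): c = 0.5600 + -0.3800i → escape time 4
(row=3, col=0): c = -1.0300 + -0.6800i → escape time 4
(row=3, col=1): c = -0.2350 + -0.6800i → escape time 5
(row=3, col=2): c = 0.5600 + -0.6800i → escape time 3
(row=4, col=0): c = -1.0300 + -0.9800i → escape time 3
(row=4, col=1): c = -0.2350 + -0.9800i → escape time 5
(row=4, col=2): c = 0.5600 + -0.9800i → escape time 2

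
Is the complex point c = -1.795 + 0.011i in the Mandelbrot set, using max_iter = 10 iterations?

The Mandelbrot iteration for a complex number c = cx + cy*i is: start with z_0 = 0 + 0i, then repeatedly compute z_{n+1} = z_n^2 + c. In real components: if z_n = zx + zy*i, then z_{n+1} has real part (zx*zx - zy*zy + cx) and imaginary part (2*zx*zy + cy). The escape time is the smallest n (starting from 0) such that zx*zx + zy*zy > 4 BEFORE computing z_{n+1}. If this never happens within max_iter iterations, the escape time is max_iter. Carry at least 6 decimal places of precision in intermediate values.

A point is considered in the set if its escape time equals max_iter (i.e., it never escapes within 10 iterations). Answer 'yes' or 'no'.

Answer: yes

Derivation:
z_0 = 0 + 0i, c = -1.7950 + 0.0110i
Iter 1: z = -1.7950 + 0.0110i, |z|^2 = 3.2221
Iter 2: z = 1.4269 + -0.0285i, |z|^2 = 2.0369
Iter 3: z = 0.2402 + -0.0703i, |z|^2 = 0.0627
Iter 4: z = -1.7422 + -0.0228i, |z|^2 = 3.0359
Iter 5: z = 1.2398 + 0.0904i, |z|^2 = 1.5454
Iter 6: z = -0.2660 + 0.2351i, |z|^2 = 0.1260
Iter 7: z = -1.7795 + -0.1141i, |z|^2 = 3.1797
Iter 8: z = 1.3587 + 0.4170i, |z|^2 = 2.0200
Iter 9: z = -0.1228 + 1.1441i, |z|^2 = 1.3241
Did not escape in 10 iterations → in set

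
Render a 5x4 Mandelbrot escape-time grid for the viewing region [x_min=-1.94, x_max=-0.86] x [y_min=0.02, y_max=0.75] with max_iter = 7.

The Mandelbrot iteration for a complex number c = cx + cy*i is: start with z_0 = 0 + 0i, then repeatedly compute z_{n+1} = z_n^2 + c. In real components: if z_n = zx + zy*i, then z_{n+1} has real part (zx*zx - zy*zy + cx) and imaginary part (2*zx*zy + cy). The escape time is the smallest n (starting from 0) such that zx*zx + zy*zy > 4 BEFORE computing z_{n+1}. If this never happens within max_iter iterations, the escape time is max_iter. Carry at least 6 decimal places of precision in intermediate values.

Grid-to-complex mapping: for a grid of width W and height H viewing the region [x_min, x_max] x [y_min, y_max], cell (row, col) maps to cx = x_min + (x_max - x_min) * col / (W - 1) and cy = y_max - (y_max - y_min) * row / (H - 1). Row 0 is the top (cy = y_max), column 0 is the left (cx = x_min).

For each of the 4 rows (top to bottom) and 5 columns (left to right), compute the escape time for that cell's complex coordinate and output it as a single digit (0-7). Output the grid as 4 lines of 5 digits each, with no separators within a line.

Answer: 13334
13356
34577
57777

Derivation:
(row=0, col=0): c = -1.9400 + 0.7500i → escape time 1
(row=0, col=1): c = -1.6700 + 0.7500i → escape time 3
(row=0, col=2): c = -1.4000 + 0.7500i → escape time 3
(row=0, col=3): c = -1.1300 + 0.7500i → escape time 3
(row=0, col=4): c = -0.8600 + 0.7500i → escape time 4
(row=1, col=0): c = -1.9400 + 0.5067i → escape time 1
(row=1, col=1): c = -1.6700 + 0.5067i → escape time 3
(row=1, col=2): c = -1.4000 + 0.5067i → escape time 3
(row=1, col=3): c = -1.1300 + 0.5067i → escape time 5
(row=1, col=4): c = -0.8600 + 0.5067i → escape time 6
(row=2, col=0): c = -1.9400 + 0.2633i → escape time 3
(row=2, col=1): c = -1.6700 + 0.2633i → escape time 4
(row=2, col=2): c = -1.4000 + 0.2633i → escape time 5
(row=2, col=3): c = -1.1300 + 0.2633i → escape time 7
(row=2, col=4): c = -0.8600 + 0.2633i → escape time 7
(row=3, col=0): c = -1.9400 + 0.0200i → escape time 5
(row=3, col=1): c = -1.6700 + 0.0200i → escape time 7
(row=3, col=2): c = -1.4000 + 0.0200i → escape time 7
(row=3, col=3): c = -1.1300 + 0.0200i → escape time 7
(row=3, col=4): c = -0.8600 + 0.0200i → escape time 7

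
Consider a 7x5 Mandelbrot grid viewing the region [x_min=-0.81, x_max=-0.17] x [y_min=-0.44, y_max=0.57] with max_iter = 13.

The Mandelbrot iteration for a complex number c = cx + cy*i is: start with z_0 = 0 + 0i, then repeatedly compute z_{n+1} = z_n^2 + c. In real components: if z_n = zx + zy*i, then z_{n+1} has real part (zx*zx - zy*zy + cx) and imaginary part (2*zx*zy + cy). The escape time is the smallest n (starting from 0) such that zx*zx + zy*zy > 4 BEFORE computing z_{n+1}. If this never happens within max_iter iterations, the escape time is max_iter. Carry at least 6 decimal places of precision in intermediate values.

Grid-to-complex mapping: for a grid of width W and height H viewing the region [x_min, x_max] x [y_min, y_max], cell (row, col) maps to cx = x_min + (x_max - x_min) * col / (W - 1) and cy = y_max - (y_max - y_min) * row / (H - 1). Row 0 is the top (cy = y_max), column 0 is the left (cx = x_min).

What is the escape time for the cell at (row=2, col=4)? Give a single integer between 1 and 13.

z_0 = 0 + 0i, c = -0.3833 + 0.0650i
Iter 1: z = -0.3833 + 0.0650i, |z|^2 = 0.1512
Iter 2: z = -0.2406 + 0.0152i, |z|^2 = 0.0581
Iter 3: z = -0.3257 + 0.0577i, |z|^2 = 0.1094
Iter 4: z = -0.2806 + 0.0274i, |z|^2 = 0.0795
Iter 5: z = -0.3053 + 0.0496i, |z|^2 = 0.0957
Iter 6: z = -0.2926 + 0.0347i, |z|^2 = 0.0868
Iter 7: z = -0.2989 + 0.0447i, |z|^2 = 0.0914
Iter 8: z = -0.2960 + 0.0383i, |z|^2 = 0.0891
Iter 9: z = -0.2972 + 0.0423i, |z|^2 = 0.0901
Iter 10: z = -0.2968 + 0.0398i, |z|^2 = 0.0897
Iter 11: z = -0.2968 + 0.0414i, |z|^2 = 0.0898
Iter 12: z = -0.2969 + 0.0404i, |z|^2 = 0.0898

Answer: 13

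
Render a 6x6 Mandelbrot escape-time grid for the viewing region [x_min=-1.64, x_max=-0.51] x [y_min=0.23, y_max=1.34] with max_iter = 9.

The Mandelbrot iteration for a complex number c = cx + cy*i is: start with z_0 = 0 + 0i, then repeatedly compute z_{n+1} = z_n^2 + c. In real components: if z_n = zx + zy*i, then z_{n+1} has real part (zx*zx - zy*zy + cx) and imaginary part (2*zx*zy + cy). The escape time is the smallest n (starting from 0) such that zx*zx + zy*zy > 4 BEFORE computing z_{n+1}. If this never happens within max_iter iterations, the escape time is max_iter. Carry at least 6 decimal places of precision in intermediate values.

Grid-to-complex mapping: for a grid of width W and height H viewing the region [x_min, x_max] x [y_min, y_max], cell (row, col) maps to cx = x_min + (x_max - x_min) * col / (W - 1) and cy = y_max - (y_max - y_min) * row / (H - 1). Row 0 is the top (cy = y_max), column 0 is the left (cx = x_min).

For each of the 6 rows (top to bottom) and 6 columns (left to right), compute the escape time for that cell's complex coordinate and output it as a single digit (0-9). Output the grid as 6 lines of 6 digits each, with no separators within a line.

(row=0, col=0): c = -1.6400 + 1.3400i → escape time 1
(row=0, col=1): c = -1.4140 + 1.3400i → escape time 2
(row=0, col=2): c = -1.1880 + 1.3400i → escape time 2
(row=0, col=3): c = -0.9620 + 1.3400i → escape time 2
(row=0, col=4): c = -0.7360 + 1.3400i → escape time 2
(row=0, col=5): c = -0.5100 + 1.3400i → escape time 2
(row=1, col=0): c = -1.6400 + 1.1180i → escape time 2
(row=1, col=1): c = -1.4140 + 1.1180i → escape time 2
(row=1, col=2): c = -1.1880 + 1.1180i → escape time 3
(row=1, col=3): c = -0.9620 + 1.1180i → escape time 3
(row=1, col=4): c = -0.7360 + 1.1180i → escape time 3
(row=1, col=5): c = -0.5100 + 1.1180i → escape time 3
(row=2, col=0): c = -1.6400 + 0.8960i → escape time 2
(row=2, col=1): c = -1.4140 + 0.8960i → escape time 3
(row=2, col=2): c = -1.1880 + 0.8960i → escape time 3
(row=2, col=3): c = -0.9620 + 0.8960i → escape time 3
(row=2, col=4): c = -0.7360 + 0.8960i → escape time 4
(row=2, col=5): c = -0.5100 + 0.8960i → escape time 4
(row=3, col=0): c = -1.6400 + 0.6740i → escape time 3
(row=3, col=1): c = -1.4140 + 0.6740i → escape time 3
(row=3, col=2): c = -1.1880 + 0.6740i → escape time 3
(row=3, col=3): c = -0.9620 + 0.6740i → escape time 4
(row=3, col=4): c = -0.7360 + 0.6740i → escape time 5
(row=3, col=5): c = -0.5100 + 0.6740i → escape time 9
(row=4, col=0): c = -1.6400 + 0.4520i → escape time 3
(row=4, col=1): c = -1.4140 + 0.4520i → escape time 4
(row=4, col=2): c = -1.1880 + 0.4520i → escape time 6
(row=4, col=3): c = -0.9620 + 0.4520i → escape time 5
(row=4, col=4): c = -0.7360 + 0.4520i → escape time 8
(row=4, col=5): c = -0.5100 + 0.4520i → escape time 9
(row=5, col=0): c = -1.6400 + 0.2300i → escape time 4
(row=5, col=1): c = -1.4140 + 0.2300i → escape time 5
(row=5, col=2): c = -1.1880 + 0.2300i → escape time 9
(row=5, col=3): c = -0.9620 + 0.2300i → escape time 9
(row=5, col=4): c = -0.7360 + 0.2300i → escape time 9
(row=5, col=5): c = -0.5100 + 0.2300i → escape time 9

Answer: 122222
223333
233344
333459
346589
459999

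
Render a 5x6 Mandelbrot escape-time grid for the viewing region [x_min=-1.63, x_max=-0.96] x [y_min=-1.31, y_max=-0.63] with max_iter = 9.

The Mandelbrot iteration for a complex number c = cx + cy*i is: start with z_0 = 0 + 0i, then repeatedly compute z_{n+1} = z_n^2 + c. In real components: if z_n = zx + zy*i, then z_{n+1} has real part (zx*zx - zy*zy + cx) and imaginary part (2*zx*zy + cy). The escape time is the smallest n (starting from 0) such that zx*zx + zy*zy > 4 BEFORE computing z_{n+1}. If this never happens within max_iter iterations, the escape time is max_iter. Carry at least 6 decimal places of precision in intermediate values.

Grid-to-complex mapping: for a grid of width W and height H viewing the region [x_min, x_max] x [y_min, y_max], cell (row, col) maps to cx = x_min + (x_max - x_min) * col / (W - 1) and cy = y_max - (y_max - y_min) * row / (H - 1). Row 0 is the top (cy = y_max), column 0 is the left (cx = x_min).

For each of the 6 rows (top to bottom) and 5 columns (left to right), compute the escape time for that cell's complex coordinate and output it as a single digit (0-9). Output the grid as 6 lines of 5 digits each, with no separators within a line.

Answer: 33344
33334
23333
22333
12233
12222

Derivation:
(row=0, col=0): c = -1.6300 + -0.6300i → escape time 3
(row=0, col=1): c = -1.4625 + -0.6300i → escape time 3
(row=0, col=2): c = -1.2950 + -0.6300i → escape time 3
(row=0, col=3): c = -1.1275 + -0.6300i → escape time 4
(row=0, col=4): c = -0.9600 + -0.6300i → escape time 4
(row=1, col=0): c = -1.6300 + -0.7660i → escape time 3
(row=1, col=1): c = -1.4625 + -0.7660i → escape time 3
(row=1, col=2): c = -1.2950 + -0.7660i → escape time 3
(row=1, col=3): c = -1.1275 + -0.7660i → escape time 3
(row=1, col=4): c = -0.9600 + -0.7660i → escape time 4
(row=2, col=0): c = -1.6300 + -0.9020i → escape time 2
(row=2, col=1): c = -1.4625 + -0.9020i → escape time 3
(row=2, col=2): c = -1.2950 + -0.9020i → escape time 3
(row=2, col=3): c = -1.1275 + -0.9020i → escape time 3
(row=2, col=4): c = -0.9600 + -0.9020i → escape time 3
(row=3, col=0): c = -1.6300 + -1.0380i → escape time 2
(row=3, col=1): c = -1.4625 + -1.0380i → escape time 2
(row=3, col=2): c = -1.2950 + -1.0380i → escape time 3
(row=3, col=3): c = -1.1275 + -1.0380i → escape time 3
(row=3, col=4): c = -0.9600 + -1.0380i → escape time 3
(row=4, col=0): c = -1.6300 + -1.1740i → escape time 1
(row=4, col=1): c = -1.4625 + -1.1740i → escape time 2
(row=4, col=2): c = -1.2950 + -1.1740i → escape time 2
(row=4, col=3): c = -1.1275 + -1.1740i → escape time 3
(row=4, col=4): c = -0.9600 + -1.1740i → escape time 3
(row=5, col=0): c = -1.6300 + -1.3100i → escape time 1
(row=5, col=1): c = -1.4625 + -1.3100i → escape time 2
(row=5, col=2): c = -1.2950 + -1.3100i → escape time 2
(row=5, col=3): c = -1.1275 + -1.3100i → escape time 2
(row=5, col=4): c = -0.9600 + -1.3100i → escape time 2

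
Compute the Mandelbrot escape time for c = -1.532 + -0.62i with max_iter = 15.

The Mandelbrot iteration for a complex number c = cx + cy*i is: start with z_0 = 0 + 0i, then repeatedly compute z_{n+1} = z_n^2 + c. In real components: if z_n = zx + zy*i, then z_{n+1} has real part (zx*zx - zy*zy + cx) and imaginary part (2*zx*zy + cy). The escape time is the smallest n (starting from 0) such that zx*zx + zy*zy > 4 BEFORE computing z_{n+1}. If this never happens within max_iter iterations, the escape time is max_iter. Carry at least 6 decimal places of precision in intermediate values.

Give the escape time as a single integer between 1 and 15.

z_0 = 0 + 0i, c = -1.5320 + -0.6200i
Iter 1: z = -1.5320 + -0.6200i, |z|^2 = 2.7314
Iter 2: z = 0.4306 + 1.2797i, |z|^2 = 1.8230
Iter 3: z = -2.9841 + 0.4821i, |z|^2 = 9.1376
Escaped at iteration 3

Answer: 3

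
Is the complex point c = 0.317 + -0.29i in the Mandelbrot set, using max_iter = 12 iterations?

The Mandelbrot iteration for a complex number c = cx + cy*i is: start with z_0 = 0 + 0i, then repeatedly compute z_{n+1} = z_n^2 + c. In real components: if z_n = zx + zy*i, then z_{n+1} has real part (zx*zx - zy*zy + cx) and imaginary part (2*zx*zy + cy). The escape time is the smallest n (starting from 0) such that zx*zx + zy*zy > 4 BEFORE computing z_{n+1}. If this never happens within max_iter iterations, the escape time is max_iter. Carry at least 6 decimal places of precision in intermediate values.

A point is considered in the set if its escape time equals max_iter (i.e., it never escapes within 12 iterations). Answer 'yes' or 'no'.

Answer: yes

Derivation:
z_0 = 0 + 0i, c = 0.3170 + -0.2900i
Iter 1: z = 0.3170 + -0.2900i, |z|^2 = 0.1846
Iter 2: z = 0.3334 + -0.4739i, |z|^2 = 0.3357
Iter 3: z = 0.2036 + -0.6060i, |z|^2 = 0.4086
Iter 4: z = -0.0087 + -0.5368i, |z|^2 = 0.2882
Iter 5: z = 0.0290 + -0.2806i, |z|^2 = 0.0796
Iter 6: z = 0.2391 + -0.3063i, |z|^2 = 0.1510
Iter 7: z = 0.2804 + -0.4364i, |z|^2 = 0.2691
Iter 8: z = 0.2051 + -0.5347i, |z|^2 = 0.3280
Iter 9: z = 0.0731 + -0.5094i, |z|^2 = 0.2648
Iter 10: z = 0.0629 + -0.3645i, |z|^2 = 0.1368
Iter 11: z = 0.1881 + -0.3359i, |z|^2 = 0.1482
Did not escape in 12 iterations → in set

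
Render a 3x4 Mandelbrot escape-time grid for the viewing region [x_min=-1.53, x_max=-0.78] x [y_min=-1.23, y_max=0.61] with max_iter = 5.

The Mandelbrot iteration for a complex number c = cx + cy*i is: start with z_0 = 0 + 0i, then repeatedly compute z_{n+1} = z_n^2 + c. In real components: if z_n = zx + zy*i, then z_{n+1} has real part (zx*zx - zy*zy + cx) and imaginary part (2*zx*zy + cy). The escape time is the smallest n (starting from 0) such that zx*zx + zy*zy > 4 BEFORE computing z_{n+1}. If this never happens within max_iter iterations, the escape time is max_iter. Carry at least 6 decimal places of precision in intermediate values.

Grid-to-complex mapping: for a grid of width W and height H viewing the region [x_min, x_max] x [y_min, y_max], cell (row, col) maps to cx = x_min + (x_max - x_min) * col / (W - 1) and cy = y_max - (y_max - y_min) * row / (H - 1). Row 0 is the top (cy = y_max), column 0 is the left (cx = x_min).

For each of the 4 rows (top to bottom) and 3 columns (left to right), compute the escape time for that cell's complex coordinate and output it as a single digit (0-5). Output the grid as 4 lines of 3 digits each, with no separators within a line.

Answer: 345
555
335
223

Derivation:
(row=0, col=0): c = -1.5300 + 0.6100i → escape time 3
(row=0, col=1): c = -1.1550 + 0.6100i → escape time 4
(row=0, col=2): c = -0.7800 + 0.6100i → escape time 5
(row=1, col=0): c = -1.5300 + -0.0033i → escape time 5
(row=1, col=1): c = -1.1550 + -0.0033i → escape time 5
(row=1, col=2): c = -0.7800 + -0.0033i → escape time 5
(row=2, col=0): c = -1.5300 + -0.6167i → escape time 3
(row=2, col=1): c = -1.1550 + -0.6167i → escape time 3
(row=2, col=2): c = -0.7800 + -0.6167i → escape time 5
(row=3, col=0): c = -1.5300 + -1.2300i → escape time 2
(row=3, col=1): c = -1.1550 + -1.2300i → escape time 2
(row=3, col=2): c = -0.7800 + -1.2300i → escape time 3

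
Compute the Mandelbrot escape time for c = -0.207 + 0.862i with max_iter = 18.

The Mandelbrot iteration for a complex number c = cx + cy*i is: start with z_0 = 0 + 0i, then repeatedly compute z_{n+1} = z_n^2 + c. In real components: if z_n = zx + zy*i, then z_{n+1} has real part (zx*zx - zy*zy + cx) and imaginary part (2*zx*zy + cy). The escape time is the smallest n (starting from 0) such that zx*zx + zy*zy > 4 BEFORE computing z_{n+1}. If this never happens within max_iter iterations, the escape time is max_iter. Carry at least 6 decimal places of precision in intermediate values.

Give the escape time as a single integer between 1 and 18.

z_0 = 0 + 0i, c = -0.2070 + 0.8620i
Iter 1: z = -0.2070 + 0.8620i, |z|^2 = 0.7859
Iter 2: z = -0.9072 + 0.5051i, |z|^2 = 1.0782
Iter 3: z = 0.3608 + -0.0545i, |z|^2 = 0.1332
Iter 4: z = -0.0798 + 0.8227i, |z|^2 = 0.6831
Iter 5: z = -0.8774 + 0.7308i, |z|^2 = 1.3039
Iter 6: z = 0.0288 + -0.4204i, |z|^2 = 0.1775
Iter 7: z = -0.3829 + 0.8378i, |z|^2 = 0.8484
Iter 8: z = -0.7622 + 0.2205i, |z|^2 = 0.6296
Iter 9: z = 0.3254 + 0.5259i, |z|^2 = 0.3824
Iter 10: z = -0.3777 + 1.2042i, |z|^2 = 1.5928
Iter 11: z = -1.5146 + -0.0476i, |z|^2 = 2.2962
Iter 12: z = 2.0846 + 1.0061i, |z|^2 = 5.3579
Escaped at iteration 12

Answer: 12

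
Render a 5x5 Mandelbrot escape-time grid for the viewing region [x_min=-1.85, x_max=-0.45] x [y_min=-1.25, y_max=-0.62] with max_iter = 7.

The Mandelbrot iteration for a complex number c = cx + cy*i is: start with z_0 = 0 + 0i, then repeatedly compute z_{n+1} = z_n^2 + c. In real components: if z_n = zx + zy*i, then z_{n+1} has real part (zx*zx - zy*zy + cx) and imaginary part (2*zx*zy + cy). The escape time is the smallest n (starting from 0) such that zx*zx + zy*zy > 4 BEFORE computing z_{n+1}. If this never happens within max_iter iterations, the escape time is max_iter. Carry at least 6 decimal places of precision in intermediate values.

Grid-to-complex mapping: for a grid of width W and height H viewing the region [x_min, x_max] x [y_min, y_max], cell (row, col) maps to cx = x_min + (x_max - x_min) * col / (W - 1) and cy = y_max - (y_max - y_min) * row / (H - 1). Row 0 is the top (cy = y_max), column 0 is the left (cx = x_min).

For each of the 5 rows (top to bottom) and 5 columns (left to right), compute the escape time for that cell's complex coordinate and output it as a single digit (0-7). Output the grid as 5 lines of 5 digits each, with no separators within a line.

(row=0, col=0): c = -1.8500 + -0.6200i → escape time 2
(row=0, col=1): c = -1.5000 + -0.6200i → escape time 3
(row=0, col=2): c = -1.1500 + -0.6200i → escape time 3
(row=0, col=3): c = -0.8000 + -0.6200i → escape time 5
(row=0, col=4): c = -0.4500 + -0.6200i → escape time 7
(row=1, col=0): c = -1.8500 + -0.7775i → escape time 1
(row=1, col=1): c = -1.5000 + -0.7775i → escape time 3
(row=1, col=2): c = -1.1500 + -0.7775i → escape time 3
(row=1, col=3): c = -0.8000 + -0.7775i → escape time 4
(row=1, col=4): c = -0.4500 + -0.7775i → escape time 6
(row=2, col=0): c = -1.8500 + -0.9350i → escape time 1
(row=2, col=1): c = -1.5000 + -0.9350i → escape time 3
(row=2, col=2): c = -1.1500 + -0.9350i → escape time 3
(row=2, col=3): c = -0.8000 + -0.9350i → escape time 3
(row=2, col=4): c = -0.4500 + -0.9350i → escape time 4
(row=3, col=0): c = -1.8500 + -1.0925i → escape time 1
(row=3, col=1): c = -1.5000 + -1.0925i → escape time 2
(row=3, col=2): c = -1.1500 + -1.0925i → escape time 3
(row=3, col=3): c = -0.8000 + -1.0925i → escape time 3
(row=3, col=4): c = -0.4500 + -1.0925i → escape time 4
(row=4, col=0): c = -1.8500 + -1.2500i → escape time 1
(row=4, col=1): c = -1.5000 + -1.2500i → escape time 2
(row=4, col=2): c = -1.1500 + -1.2500i → escape time 2
(row=4, col=3): c = -0.8000 + -1.2500i → escape time 3
(row=4, col=4): c = -0.4500 + -1.2500i → escape time 3

Answer: 23357
13346
13334
12334
12233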